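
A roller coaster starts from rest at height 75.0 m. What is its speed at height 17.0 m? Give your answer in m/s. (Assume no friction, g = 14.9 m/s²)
mgh₁ = mgh₂ + ½mv² ⇒ v = √(2g(h₁−h₂)) = √(2·14.9·58.0) = 41.57 m/s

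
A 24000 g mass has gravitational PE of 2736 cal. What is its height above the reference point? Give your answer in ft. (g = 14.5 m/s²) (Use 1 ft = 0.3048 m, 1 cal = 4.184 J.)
Convert to SI: m = 24.0 kg, PE = 11447.4 J
h = PE/(mg) = 11447.4/(24.0·14.5) = 32.8949 m = 107.9 ft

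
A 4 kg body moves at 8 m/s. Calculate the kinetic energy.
KE = ½mv² = ½(4)(8)² = 128.0 J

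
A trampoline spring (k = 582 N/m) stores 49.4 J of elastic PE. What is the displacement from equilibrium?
x = √(2·PE/k) = √(2·49.4/582) = 0.412 m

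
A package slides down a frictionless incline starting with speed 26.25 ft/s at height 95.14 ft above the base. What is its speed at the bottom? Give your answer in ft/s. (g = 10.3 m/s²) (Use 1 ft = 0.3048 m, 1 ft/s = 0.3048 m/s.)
Convert to SI: v₀ = 8.001 m/s, h = 28.9987 m
½mv₀² + mgh = ½mv² ⇒ v = √(v₀² + 2gh) = √(8.001² + 2·10.3·28.9987) = 25.71748 m/s = 84.37 ft/s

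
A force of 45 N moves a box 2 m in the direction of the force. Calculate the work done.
W = F·d = (45)(2) = 90.0 J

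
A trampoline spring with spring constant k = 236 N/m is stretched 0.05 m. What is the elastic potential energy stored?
PE = ½kx² = ½(236)(0.05)² = 0.295 J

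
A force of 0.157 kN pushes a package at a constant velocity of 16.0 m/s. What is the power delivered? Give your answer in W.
Convert to SI: F = 157.0 N, v = 16.0 m/s
P = Fv = (157.0)(16.0) = 2512 W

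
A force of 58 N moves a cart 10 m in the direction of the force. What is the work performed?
W = F·d = (58)(10) = 580.0 J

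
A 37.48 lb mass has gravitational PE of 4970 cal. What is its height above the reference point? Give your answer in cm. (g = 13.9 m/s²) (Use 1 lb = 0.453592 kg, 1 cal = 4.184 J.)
Convert to SI: m = 17.0006 kg, PE = 20794.5 J
h = PE/(mg) = 20794.5/(17.0006·13.9) = 87.9971 m = 8800 cm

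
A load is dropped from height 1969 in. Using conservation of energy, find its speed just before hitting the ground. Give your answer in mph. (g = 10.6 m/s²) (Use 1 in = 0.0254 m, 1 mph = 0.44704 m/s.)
Convert to SI: h = 50.0126 m
mgh = ½mv² ⇒ v = √(2gh) = √(2·10.6·50.0126) = 32.5617 m/s = 72.84 mph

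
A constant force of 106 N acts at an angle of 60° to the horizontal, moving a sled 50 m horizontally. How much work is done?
W = F·d·cosθ = (106)(50)cos(60°) = 2650 J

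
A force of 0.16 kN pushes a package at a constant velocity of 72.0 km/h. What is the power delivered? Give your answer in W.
Convert to SI: F = 160.0 N, v = 20.0 m/s
P = Fv = (160.0)(20.0) = 3200 W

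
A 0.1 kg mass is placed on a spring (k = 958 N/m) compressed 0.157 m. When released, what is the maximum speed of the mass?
½kx² = ½mv² ⇒ v = x√(k/m) = (0.157)√(958/0.1) = 15.37 m/s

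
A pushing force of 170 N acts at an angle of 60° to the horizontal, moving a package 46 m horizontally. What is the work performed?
W = F·d·cosθ = (170)(46)cos(60°) = 3910 J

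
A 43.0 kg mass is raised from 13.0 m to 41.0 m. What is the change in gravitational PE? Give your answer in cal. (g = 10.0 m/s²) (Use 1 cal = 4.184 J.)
ΔPE = mgΔh = (43.0)(10.0)(28.0) = 12040.0 J = 2878 cal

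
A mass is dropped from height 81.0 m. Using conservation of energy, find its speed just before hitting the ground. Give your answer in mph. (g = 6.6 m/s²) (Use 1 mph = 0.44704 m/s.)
mgh = ½mv² ⇒ v = √(2gh) = √(2·6.6·81.0) = 32.6986 m/s = 73.14 mph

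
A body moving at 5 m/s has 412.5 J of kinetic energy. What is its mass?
m = 2·KE/v² = 2·412.5/(5)² = 33.0 kg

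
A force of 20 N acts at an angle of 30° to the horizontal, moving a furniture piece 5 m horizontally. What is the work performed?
W = F·d·cosθ = (20)(5)cos(30°) = 86.6 J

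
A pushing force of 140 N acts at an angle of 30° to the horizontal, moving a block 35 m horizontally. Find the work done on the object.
W = F·d·cosθ = (140)(35)cos(30°) = 4244 J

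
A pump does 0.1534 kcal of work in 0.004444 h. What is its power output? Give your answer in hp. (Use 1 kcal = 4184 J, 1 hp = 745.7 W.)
Convert to SI: W = 641.826 J, t = 15.9984 s
P = W/t = 641.826/15.9984 = 40.1181 W = 0.0538 hp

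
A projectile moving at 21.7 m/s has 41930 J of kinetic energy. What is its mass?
m = 2·KE/v² = 2·41930/(21.7)² = 178.1 kg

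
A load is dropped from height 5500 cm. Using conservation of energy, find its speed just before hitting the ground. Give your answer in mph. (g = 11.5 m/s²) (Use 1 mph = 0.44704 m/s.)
Convert to SI: h = 55.0 m
mgh = ½mv² ⇒ v = √(2gh) = √(2·11.5·55.0) = 35.5668 m/s = 79.56 mph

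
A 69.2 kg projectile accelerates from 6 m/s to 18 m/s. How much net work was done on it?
W = ΔKE = ½m(v₂² − v₁²) = ½(69.2)(18² − 6²) = 9964.8 J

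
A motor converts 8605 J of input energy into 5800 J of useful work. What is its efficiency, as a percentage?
η = W_out/W_in = 5800/8605 = 67.4%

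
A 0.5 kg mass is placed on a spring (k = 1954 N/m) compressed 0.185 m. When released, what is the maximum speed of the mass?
½kx² = ½mv² ⇒ v = x√(k/m) = (0.185)√(1954/0.5) = 11.57 m/s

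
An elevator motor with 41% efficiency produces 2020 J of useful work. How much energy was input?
W_in = W_out/η = 2020/0.41 = 4927 J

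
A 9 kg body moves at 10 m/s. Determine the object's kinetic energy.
KE = ½mv² = ½(9)(10)² = 450.0 J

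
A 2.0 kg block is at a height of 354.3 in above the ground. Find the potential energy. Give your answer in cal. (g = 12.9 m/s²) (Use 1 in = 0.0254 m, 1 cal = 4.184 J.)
Convert to SI: m = 2.0 kg, h = 8.99922 m
PE = mgh = (2.0)(12.9)(8.99922) = 232.18 J = 55.49 cal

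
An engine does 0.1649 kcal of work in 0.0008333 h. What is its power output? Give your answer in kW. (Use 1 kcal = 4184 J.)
Convert to SI: W = 689.942 J, t = 2.99988 s
P = W/t = 689.942/2.99988 = 229.99 W = 0.23 kW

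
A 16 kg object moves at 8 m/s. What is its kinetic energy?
KE = ½mv² = ½(16)(8)² = 512.0 J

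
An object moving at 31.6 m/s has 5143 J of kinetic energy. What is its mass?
m = 2·KE/v² = 2·5143/(31.6)² = 10.3 kg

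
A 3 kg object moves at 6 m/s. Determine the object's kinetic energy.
KE = ½mv² = ½(3)(6)² = 54.0 J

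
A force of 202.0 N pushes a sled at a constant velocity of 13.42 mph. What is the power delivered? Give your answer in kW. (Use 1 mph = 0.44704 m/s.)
Convert to SI: F = 202.0 N, v = 5.99928 m/s
P = Fv = (202.0)(5.99928) = 1211.85 W = 1.212 kW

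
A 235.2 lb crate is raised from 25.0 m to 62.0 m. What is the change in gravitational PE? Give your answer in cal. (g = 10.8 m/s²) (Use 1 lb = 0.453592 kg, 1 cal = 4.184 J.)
Convert to SI: m = 106.685 kg, Δh = 37.0 m
ΔPE = mgΔh = (106.685)(10.8)(37.0) = 42631.3 J = 10190 cal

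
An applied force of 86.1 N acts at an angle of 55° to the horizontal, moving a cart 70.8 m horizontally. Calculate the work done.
W = F·d·cosθ = (86.1)(70.8)cos(55°) = 3496 J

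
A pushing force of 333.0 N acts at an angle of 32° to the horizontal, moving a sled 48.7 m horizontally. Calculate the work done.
W = F·d·cosθ = (333.0)(48.7)cos(32°) = 13750 J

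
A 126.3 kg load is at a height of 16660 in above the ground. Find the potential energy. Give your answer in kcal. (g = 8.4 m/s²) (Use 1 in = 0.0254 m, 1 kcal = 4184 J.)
Convert to SI: m = 126.3 kg, h = 423.164 m
PE = mgh = (126.3)(8.4)(423.164) = 448943 J = 107.3 kcal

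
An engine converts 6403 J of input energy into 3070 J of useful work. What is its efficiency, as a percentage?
η = W_out/W_in = 3070/6403 = 47.95%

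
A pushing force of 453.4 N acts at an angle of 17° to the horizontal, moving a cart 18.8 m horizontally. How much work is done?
W = F·d·cosθ = (453.4)(18.8)cos(17°) = 8151 J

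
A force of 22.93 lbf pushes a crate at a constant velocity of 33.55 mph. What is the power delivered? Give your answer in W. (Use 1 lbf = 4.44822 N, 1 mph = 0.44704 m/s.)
Convert to SI: F = 101.998 N, v = 14.9982 m/s
P = Fv = (101.998)(14.9982) = 1530 W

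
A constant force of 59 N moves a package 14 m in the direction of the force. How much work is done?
W = F·d = (59)(14) = 826.0 J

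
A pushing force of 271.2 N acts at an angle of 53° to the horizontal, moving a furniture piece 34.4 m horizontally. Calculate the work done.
W = F·d·cosθ = (271.2)(34.4)cos(53°) = 5615 J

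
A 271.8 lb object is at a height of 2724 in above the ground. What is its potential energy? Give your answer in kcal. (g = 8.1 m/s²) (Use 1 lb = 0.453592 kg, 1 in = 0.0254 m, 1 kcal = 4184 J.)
Convert to SI: m = 123.286 kg, h = 69.1896 m
PE = mgh = (123.286)(8.1)(69.1896) = 69094.1 J = 16.51 kcal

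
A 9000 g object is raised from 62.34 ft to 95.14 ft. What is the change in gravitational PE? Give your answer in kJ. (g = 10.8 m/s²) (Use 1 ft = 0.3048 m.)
Convert to SI: m = 9.0 kg, Δh = 9.99744 m
ΔPE = mgΔh = (9.0)(10.8)(9.99744) = 971.751 J = 0.9718 kJ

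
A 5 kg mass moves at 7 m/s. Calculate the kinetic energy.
KE = ½mv² = ½(5)(7)² = 122.5 J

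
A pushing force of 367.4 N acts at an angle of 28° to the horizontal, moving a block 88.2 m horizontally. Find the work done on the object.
W = F·d·cosθ = (367.4)(88.2)cos(28°) = 28610 J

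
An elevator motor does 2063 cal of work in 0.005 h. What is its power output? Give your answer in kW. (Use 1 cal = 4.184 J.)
Convert to SI: W = 8631.59 J, t = 18.0 s
P = W/t = 8631.59/18.0 = 479.533 W = 0.4795 kW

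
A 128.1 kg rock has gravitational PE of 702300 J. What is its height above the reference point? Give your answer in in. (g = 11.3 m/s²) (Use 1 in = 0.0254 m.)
h = PE/(mg) = 702300/(128.1·11.3) = 485.171 m = 19100 in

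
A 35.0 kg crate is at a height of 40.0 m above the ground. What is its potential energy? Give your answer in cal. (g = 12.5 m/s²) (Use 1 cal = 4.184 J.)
PE = mgh = (35.0)(12.5)(40.0) = 17500.0 J = 4183 cal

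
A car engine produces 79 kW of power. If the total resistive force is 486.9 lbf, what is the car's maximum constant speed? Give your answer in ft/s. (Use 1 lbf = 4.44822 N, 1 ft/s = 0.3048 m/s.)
Convert to SI: F = 2165.84 N
P = Fv ⇒ v = P/F = 79000 W/2165.84 N = 36.4755 m/s = 119.7 ft/s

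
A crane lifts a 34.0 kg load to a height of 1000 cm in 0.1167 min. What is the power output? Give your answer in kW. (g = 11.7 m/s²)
Convert to SI: m = 34.0 kg, h = 10.0 m, t = 7.002 s
P = mgh/t = (34.0)(11.7)(10.0)/7.002 = 568.123 W = 0.5681 kW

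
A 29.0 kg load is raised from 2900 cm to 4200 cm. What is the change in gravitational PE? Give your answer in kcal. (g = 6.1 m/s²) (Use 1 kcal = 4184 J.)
Convert to SI: m = 29.0 kg, Δh = 13.0 m
ΔPE = mgΔh = (29.0)(6.1)(13.0) = 2299.7 J = 0.5496 kcal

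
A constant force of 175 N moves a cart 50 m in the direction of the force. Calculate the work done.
W = F·d = (175)(50) = 8750 J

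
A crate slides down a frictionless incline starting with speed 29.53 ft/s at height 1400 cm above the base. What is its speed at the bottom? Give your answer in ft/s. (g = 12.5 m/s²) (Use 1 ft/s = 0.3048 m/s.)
Convert to SI: v₀ = 9.00074 m/s, h = 14.0 m
½mv₀² + mgh = ½mv² ⇒ v = √(v₀² + 2gh) = √(9.00074² + 2·12.5·14.0) = 20.7609 m/s = 68.11 ft/s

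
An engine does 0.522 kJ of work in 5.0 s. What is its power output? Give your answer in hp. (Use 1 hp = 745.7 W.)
Convert to SI: W = 522.0 J, t = 5.0 s
P = W/t = 522.0/5.0 = 104.4 W = 0.14 hp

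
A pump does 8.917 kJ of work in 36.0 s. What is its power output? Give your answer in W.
Convert to SI: W = 8917.0 J, t = 36.0 s
P = W/t = 8917.0/36.0 = 247.7 W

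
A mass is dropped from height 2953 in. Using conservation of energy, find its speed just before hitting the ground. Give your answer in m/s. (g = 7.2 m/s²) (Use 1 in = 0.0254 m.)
Convert to SI: h = 75.0062 m
mgh = ½mv² ⇒ v = √(2gh) = √(2·7.2·75.0062) = 32.86 m/s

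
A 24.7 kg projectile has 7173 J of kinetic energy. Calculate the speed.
v = √(2·KE/m) = √(2·7173/24.7) = 24.1 m/s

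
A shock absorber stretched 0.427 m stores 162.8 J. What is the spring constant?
k = 2·PE/x² = 2·162.8/(0.427)² = 1786 N/m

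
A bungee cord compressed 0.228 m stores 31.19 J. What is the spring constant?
k = 2·PE/x² = 2·31.19/(0.228)² = 1200 N/m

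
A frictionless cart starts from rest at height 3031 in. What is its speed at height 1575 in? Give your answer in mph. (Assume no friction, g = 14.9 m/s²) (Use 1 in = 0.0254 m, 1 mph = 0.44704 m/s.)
Convert to SI: h₁−h₂ = 36.9824 m
mgh₁ = mgh₂ + ½mv² ⇒ v = √(2g(h₁−h₂)) = √(2·14.9·36.9824) = 33.1975 m/s = 74.26 mph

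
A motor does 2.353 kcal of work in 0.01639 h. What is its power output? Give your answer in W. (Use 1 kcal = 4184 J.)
Convert to SI: W = 9844.95 J, t = 59.004 s
P = W/t = 9844.95/59.004 = 166.9 W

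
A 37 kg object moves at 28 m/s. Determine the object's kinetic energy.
KE = ½mv² = ½(37)(28)² = 14504.0 J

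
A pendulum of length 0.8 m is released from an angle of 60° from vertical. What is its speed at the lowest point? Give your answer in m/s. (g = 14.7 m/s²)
h = L(1 − cosθ) = 0.8(1 − cos60°) = 0.4 m
v = √(2gh) = √(2·14.7·0.4) = 3.429 m/s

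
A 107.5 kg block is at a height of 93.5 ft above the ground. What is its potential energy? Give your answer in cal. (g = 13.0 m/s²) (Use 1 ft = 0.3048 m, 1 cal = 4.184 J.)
Convert to SI: m = 107.5 kg, h = 28.4988 m
PE = mgh = (107.5)(13.0)(28.4988) = 39827.1 J = 9519 cal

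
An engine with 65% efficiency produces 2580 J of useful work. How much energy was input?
W_in = W_out/η = 2580/0.65 = 3969 J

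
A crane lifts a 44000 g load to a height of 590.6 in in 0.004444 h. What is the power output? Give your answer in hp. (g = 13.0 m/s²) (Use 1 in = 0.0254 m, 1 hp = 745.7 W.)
Convert to SI: m = 44.0 kg, h = 15.0012 m, t = 15.9984 s
P = mgh/t = (44.0)(13.0)(15.0012)/15.9984 = 536.348 W = 0.7193 hp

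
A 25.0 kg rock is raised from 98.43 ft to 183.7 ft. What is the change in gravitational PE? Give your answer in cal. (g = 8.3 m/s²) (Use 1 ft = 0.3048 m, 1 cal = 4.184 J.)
Convert to SI: m = 25.0 kg, Δh = 25.9903 m
ΔPE = mgΔh = (25.0)(8.3)(25.9903) = 5392.99 J = 1289 cal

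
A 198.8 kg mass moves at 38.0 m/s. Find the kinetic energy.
KE = ½mv² = ½(198.8)(38.0)² = 143500 J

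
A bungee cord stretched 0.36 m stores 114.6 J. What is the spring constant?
k = 2·PE/x² = 2·114.6/(0.36)² = 1769 N/m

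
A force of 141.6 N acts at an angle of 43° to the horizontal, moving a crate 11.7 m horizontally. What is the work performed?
W = F·d·cosθ = (141.6)(11.7)cos(43°) = 1212 J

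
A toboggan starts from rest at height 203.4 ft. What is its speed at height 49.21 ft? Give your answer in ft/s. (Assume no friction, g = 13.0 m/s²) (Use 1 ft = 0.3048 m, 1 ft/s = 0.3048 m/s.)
Convert to SI: h₁−h₂ = 46.9971 m
mgh₁ = mgh₂ + ½mv² ⇒ v = √(2g(h₁−h₂)) = √(2·13.0·46.9971) = 34.956 m/s = 114.7 ft/s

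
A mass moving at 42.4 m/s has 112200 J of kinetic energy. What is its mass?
m = 2·KE/v² = 2·112200/(42.4)² = 124.8 kg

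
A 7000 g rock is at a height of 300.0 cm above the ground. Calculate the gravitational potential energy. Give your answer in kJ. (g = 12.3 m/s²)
Convert to SI: m = 7.0 kg, h = 3.0 m
PE = mgh = (7.0)(12.3)(3.0) = 258.3 J = 0.2583 kJ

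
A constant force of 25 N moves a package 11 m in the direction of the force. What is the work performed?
W = F·d = (25)(11) = 275.0 J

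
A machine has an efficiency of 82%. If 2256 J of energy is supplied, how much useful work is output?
W_out = η·W_in = 0.82·2256 = 1849.92 J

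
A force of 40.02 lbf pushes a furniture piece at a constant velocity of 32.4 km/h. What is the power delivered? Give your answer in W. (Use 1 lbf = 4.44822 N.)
Convert to SI: F = 178.018 N, v = 9.0 m/s
P = Fv = (178.018)(9.0) = 1602 W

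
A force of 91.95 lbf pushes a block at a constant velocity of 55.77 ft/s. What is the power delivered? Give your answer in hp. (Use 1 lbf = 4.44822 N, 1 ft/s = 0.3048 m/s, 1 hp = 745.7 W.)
Convert to SI: F = 409.014 N, v = 16.9987 m/s
P = Fv = (409.014)(16.9987) = 6952.7 W = 9.324 hp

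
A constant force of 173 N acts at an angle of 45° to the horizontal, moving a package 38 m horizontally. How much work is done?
W = F·d·cosθ = (173)(38)cos(45°) = 4649 J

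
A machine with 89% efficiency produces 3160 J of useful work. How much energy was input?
W_in = W_out/η = 3160/0.89 = 3551 J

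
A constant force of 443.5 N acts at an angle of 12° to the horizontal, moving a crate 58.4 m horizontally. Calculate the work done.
W = F·d·cosθ = (443.5)(58.4)cos(12°) = 25330 J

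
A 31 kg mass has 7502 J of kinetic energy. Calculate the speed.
v = √(2·KE/m) = √(2·7502/31) = 22.0 m/s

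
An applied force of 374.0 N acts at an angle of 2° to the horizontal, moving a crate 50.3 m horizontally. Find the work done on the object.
W = F·d·cosθ = (374.0)(50.3)cos(2°) = 18800 J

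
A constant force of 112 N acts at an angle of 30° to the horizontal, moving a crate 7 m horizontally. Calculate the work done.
W = F·d·cosθ = (112)(7)cos(30°) = 679.0 J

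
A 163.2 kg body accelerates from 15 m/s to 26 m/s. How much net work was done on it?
W = ΔKE = ½m(v₂² − v₁²) = ½(163.2)(26² − 15²) = 36801.6 J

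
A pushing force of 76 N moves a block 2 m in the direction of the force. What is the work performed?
W = F·d = (76)(2) = 152.0 J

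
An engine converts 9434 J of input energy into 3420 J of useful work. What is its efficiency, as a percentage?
η = W_out/W_in = 3420/9434 = 36.25%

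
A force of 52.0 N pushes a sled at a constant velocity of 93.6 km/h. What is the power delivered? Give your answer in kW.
Convert to SI: F = 52.0 N, v = 26.0 m/s
P = Fv = (52.0)(26.0) = 1352.0 W = 1.352 kW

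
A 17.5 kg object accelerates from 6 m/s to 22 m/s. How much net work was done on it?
W = ΔKE = ½m(v₂² − v₁²) = ½(17.5)(22² − 6²) = 3920.0 J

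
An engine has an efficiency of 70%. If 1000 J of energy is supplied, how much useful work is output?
W_out = η·W_in = 0.7·1000 = 700.0 J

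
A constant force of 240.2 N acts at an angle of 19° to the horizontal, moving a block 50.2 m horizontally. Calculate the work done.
W = F·d·cosθ = (240.2)(50.2)cos(19°) = 11400 J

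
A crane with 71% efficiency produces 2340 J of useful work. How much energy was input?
W_in = W_out/η = 2340/0.71 = 3296 J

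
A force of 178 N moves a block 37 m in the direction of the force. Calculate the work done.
W = F·d = (178)(37) = 6586 J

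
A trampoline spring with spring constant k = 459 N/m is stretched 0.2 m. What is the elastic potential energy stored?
PE = ½kx² = ½(459)(0.2)² = 9.18 J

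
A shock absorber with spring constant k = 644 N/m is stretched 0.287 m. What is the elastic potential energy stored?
PE = ½kx² = ½(644)(0.287)² = 26.52 J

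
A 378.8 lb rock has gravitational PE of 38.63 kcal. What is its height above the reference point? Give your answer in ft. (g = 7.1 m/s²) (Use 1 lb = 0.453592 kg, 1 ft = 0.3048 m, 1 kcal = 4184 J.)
Convert to SI: m = 171.821 kg, PE = 161628 J
h = PE/(mg) = 161628/(171.821·7.1) = 132.49 m = 434.7 ft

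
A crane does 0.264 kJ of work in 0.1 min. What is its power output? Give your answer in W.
Convert to SI: W = 264.0 J, t = 6.0 s
P = W/t = 264.0/6.0 = 44.0 W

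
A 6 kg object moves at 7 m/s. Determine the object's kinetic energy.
KE = ½mv² = ½(6)(7)² = 147.0 J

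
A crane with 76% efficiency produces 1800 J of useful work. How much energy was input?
W_in = W_out/η = 1800/0.76 = 2368 J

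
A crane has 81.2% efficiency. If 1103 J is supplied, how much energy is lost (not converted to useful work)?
W_lost = W_in(1 − η) = 1103·(1 − 0.812) = 207.4 J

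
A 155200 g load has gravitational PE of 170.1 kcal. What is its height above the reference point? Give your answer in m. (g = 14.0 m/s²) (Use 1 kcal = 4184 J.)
Convert to SI: m = 155.2 kg, PE = 711698 J
h = PE/(mg) = 711698/(155.2·14.0) = 327.5 m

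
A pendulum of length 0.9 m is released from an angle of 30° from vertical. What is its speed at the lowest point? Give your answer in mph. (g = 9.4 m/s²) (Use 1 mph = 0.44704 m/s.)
h = L(1 − cosθ) = 0.9(1 − cos30°) = 0.120577 m
v = √(2gh) = √(2·9.4·0.120577) = 1.50561 m/s = 3.368 mph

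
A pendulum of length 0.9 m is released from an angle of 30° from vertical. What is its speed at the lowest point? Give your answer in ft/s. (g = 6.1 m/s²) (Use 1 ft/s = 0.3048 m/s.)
h = L(1 − cosθ) = 0.9(1 − cos30°) = 0.120577 m
v = √(2gh) = √(2·6.1·0.120577) = 1.21286 m/s = 3.979 ft/s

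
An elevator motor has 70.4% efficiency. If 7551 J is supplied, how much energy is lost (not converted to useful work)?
W_lost = W_in(1 − η) = 7551·(1 − 0.704) = 2235 J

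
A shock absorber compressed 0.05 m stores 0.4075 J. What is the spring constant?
k = 2·PE/x² = 2·0.4075/(0.05)² = 326.0 N/m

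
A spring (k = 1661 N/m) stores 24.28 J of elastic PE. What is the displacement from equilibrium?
x = √(2·PE/k) = √(2·24.28/1661) = 0.171 m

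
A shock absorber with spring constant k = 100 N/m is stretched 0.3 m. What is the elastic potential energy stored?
PE = ½kx² = ½(100)(0.3)² = 4.5 J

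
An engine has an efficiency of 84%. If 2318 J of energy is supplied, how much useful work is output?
W_out = η·W_in = 0.84·2318 = 1947.12 J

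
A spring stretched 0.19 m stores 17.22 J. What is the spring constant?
k = 2·PE/x² = 2·17.22/(0.19)² = 954.0 N/m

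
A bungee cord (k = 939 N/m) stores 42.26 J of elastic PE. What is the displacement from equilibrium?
x = √(2·PE/k) = √(2·42.26/939) = 0.3 m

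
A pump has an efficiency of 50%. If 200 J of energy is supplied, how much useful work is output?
W_out = η·W_in = 0.5·200 = 100.0 J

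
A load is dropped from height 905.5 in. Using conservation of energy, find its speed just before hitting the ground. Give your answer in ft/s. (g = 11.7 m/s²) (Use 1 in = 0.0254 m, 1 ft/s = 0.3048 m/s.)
Convert to SI: h = 22.9997 m
mgh = ½mv² ⇒ v = √(2gh) = √(2·11.7·22.9997) = 23.199 m/s = 76.11 ft/s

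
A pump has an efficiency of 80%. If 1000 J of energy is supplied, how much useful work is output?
W_out = η·W_in = 0.8·1000 = 800.0 J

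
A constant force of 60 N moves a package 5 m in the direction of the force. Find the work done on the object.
W = F·d = (60)(5) = 300.0 J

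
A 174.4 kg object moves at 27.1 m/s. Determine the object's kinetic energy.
KE = ½mv² = ½(174.4)(27.1)² = 64040 J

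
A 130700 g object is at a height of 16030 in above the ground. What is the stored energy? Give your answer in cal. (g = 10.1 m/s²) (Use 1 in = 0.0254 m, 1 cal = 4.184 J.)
Convert to SI: m = 130.7 kg, h = 407.162 m
PE = mgh = (130.7)(10.1)(407.162) = 537482 J = 128500 cal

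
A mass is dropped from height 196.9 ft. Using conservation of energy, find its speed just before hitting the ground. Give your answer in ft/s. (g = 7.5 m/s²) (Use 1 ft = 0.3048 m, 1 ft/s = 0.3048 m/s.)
Convert to SI: h = 60.0151 m
mgh = ½mv² ⇒ v = √(2gh) = √(2·7.5·60.0151) = 30.0038 m/s = 98.44 ft/s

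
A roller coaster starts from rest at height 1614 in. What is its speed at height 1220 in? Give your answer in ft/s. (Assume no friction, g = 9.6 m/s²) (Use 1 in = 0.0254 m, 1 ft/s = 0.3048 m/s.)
Convert to SI: h₁−h₂ = 10.0076 m
mgh₁ = mgh₂ + ½mv² ⇒ v = √(2g(h₁−h₂)) = √(2·9.6·10.0076) = 13.8617 m/s = 45.48 ft/s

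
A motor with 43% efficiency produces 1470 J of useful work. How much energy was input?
W_in = W_out/η = 1470/0.43 = 3419 J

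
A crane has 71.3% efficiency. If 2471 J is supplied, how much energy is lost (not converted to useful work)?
W_lost = W_in(1 − η) = 2471·(1 − 0.713) = 709.2 J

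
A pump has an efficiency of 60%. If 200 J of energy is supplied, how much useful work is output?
W_out = η·W_in = 0.6·200 = 120.0 J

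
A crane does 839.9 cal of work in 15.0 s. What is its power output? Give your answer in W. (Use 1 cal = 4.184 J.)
Convert to SI: W = 3514.14 J, t = 15.0 s
P = W/t = 3514.14/15.0 = 234.3 W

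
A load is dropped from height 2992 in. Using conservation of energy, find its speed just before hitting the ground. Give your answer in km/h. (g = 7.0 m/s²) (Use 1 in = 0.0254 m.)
Convert to SI: h = 75.9968 m
mgh = ½mv² ⇒ v = √(2gh) = √(2·7.0·75.9968) = 32.6183 m/s = 117.4 km/h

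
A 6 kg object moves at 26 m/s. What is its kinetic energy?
KE = ½mv² = ½(6)(26)² = 2028.0 J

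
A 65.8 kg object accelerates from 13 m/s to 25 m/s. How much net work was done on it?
W = ΔKE = ½m(v₂² − v₁²) = ½(65.8)(25² − 13²) = 15002.4 J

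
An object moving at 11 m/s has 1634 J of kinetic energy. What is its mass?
m = 2·KE/v² = 2·1634/(11)² = 27.01 kg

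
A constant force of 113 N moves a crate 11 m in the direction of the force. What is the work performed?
W = F·d = (113)(11) = 1243 J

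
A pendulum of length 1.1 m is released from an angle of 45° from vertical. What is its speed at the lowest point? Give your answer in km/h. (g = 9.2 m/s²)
h = L(1 − cosθ) = 1.1(1 − cos45°) = 0.322183 m
v = √(2gh) = √(2·9.2·0.322183) = 2.43478 m/s = 8.765 km/h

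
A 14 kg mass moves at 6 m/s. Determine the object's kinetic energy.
KE = ½mv² = ½(14)(6)² = 252.0 J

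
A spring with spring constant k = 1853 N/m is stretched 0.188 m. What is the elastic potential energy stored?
PE = ½kx² = ½(1853)(0.188)² = 32.75 J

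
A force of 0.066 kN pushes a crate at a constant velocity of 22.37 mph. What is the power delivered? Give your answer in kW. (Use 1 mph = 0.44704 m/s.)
Convert to SI: F = 66.0 N, v = 10.0003 m/s
P = Fv = (66.0)(10.0003) = 660.019 W = 0.66 kW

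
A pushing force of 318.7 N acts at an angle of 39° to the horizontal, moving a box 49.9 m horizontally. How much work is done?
W = F·d·cosθ = (318.7)(49.9)cos(39°) = 12360 J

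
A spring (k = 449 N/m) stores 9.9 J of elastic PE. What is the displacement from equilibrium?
x = √(2·PE/k) = √(2·9.9/449) = 0.21 m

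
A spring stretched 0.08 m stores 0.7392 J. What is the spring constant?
k = 2·PE/x² = 2·0.7392/(0.08)² = 231.0 N/m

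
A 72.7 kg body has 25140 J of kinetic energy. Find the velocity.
v = √(2·KE/m) = √(2·25140/72.7) = 26.3 m/s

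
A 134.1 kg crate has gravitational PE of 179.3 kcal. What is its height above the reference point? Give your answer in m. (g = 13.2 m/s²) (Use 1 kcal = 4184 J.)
Convert to SI: m = 134.1 kg, PE = 750191 J
h = PE/(mg) = 750191/(134.1·13.2) = 423.8 m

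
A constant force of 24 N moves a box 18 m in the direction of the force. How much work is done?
W = F·d = (24)(18) = 432.0 J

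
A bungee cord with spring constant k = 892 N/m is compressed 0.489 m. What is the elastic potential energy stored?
PE = ½kx² = ½(892)(0.489)² = 106.6 J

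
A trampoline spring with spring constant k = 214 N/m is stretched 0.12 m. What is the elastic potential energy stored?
PE = ½kx² = ½(214)(0.12)² = 1.541 J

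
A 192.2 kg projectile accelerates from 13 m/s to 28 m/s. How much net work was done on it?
W = ΔKE = ½m(v₂² − v₁²) = ½(192.2)(28² − 13²) = 59101.5 J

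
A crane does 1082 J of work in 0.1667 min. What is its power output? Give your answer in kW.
Convert to SI: W = 1082.0 J, t = 10.002 s
P = W/t = 1082.0/10.002 = 108.178 W = 0.1082 kW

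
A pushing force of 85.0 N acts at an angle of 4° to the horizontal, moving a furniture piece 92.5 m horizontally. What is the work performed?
W = F·d·cosθ = (85.0)(92.5)cos(4°) = 7843 J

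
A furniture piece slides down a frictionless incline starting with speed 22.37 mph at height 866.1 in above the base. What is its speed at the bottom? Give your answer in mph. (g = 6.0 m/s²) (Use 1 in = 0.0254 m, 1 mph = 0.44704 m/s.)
Convert to SI: v₀ = 10.0003 m/s, h = 21.9989 m
½mv₀² + mgh = ½mv² ⇒ v = √(v₀² + 2gh) = √(10.0003² + 2·6.0·21.9989) = 19.0786 m/s = 42.68 mph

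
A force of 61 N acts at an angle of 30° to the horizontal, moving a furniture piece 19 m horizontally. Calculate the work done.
W = F·d·cosθ = (61)(19)cos(30°) = 1004 J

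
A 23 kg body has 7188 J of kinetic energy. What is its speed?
v = √(2·KE/m) = √(2·7188/23) = 25.0 m/s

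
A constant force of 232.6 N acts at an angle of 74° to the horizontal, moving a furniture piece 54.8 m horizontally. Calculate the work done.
W = F·d·cosθ = (232.6)(54.8)cos(74°) = 3513 J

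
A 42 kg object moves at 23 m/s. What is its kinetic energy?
KE = ½mv² = ½(42)(23)² = 11109.0 J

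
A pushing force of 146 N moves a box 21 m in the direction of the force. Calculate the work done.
W = F·d = (146)(21) = 3066 J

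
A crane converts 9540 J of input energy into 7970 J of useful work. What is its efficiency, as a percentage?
η = W_out/W_in = 7970/9540 = 83.54%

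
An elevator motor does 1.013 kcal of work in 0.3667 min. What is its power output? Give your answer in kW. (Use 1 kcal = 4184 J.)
Convert to SI: W = 4238.39 J, t = 22.002 s
P = W/t = 4238.39/22.002 = 192.637 W = 0.1926 kW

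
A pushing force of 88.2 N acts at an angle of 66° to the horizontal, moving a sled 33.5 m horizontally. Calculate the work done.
W = F·d·cosθ = (88.2)(33.5)cos(66°) = 1202 J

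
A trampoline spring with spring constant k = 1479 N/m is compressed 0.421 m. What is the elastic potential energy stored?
PE = ½kx² = ½(1479)(0.421)² = 131.1 J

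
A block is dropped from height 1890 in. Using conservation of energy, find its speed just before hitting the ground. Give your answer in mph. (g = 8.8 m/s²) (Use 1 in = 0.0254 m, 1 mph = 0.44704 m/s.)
Convert to SI: h = 48.006 m
mgh = ½mv² ⇒ v = √(2gh) = √(2·8.8·48.006) = 29.0673 m/s = 65.02 mph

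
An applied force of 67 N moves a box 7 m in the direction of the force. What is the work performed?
W = F·d = (67)(7) = 469.0 J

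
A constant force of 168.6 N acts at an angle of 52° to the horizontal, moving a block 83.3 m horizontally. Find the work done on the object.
W = F·d·cosθ = (168.6)(83.3)cos(52°) = 8647 J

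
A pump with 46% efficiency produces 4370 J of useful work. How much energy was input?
W_in = W_out/η = 4370/0.46 = 9500 J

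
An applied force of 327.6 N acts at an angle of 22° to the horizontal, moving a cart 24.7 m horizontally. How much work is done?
W = F·d·cosθ = (327.6)(24.7)cos(22°) = 7503 J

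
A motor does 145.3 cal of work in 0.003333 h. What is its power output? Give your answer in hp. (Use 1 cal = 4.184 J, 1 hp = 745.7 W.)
Convert to SI: W = 607.935 J, t = 11.9988 s
P = W/t = 607.935/11.9988 = 50.6663 W = 0.06794 hp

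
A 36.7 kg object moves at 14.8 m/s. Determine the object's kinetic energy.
KE = ½mv² = ½(36.7)(14.8)² = 4019 J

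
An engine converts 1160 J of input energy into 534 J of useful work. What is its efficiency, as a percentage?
η = W_out/W_in = 534/1160 = 46.03%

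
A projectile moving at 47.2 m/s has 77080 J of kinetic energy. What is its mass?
m = 2·KE/v² = 2·77080/(47.2)² = 69.2 kg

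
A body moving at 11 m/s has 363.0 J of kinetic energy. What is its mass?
m = 2·KE/v² = 2·363.0/(11)² = 6.0 kg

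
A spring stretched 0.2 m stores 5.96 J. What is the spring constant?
k = 2·PE/x² = 2·5.96/(0.2)² = 298.0 N/m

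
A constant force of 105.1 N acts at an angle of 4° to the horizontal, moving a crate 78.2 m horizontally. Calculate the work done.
W = F·d·cosθ = (105.1)(78.2)cos(4°) = 8199 J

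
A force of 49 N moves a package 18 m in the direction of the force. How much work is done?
W = F·d = (49)(18) = 882.0 J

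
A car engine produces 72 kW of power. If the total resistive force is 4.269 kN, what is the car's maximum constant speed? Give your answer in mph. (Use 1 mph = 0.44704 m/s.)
Convert to SI: F = 4269.0 N
P = Fv ⇒ v = P/F = 72000 W/4269.0 N = 16.8658 m/s = 37.73 mph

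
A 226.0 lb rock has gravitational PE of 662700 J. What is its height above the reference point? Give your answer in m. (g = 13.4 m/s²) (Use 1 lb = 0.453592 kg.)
Convert to SI: m = 102.512 kg, PE = 662700 J
h = PE/(mg) = 662700/(102.512·13.4) = 482.4 m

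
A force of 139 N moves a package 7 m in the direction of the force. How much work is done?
W = F·d = (139)(7) = 973.0 J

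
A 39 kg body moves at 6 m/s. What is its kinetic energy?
KE = ½mv² = ½(39)(6)² = 702.0 J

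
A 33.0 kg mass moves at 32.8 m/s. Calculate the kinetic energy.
KE = ½mv² = ½(33.0)(32.8)² = 17750 J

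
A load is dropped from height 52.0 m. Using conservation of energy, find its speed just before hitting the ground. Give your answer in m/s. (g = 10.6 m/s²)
mgh = ½mv² ⇒ v = √(2gh) = √(2·10.6·52.0) = 33.2 m/s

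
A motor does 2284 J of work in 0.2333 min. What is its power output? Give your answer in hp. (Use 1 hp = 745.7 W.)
Convert to SI: W = 2284.0 J, t = 13.998 s
P = W/t = 2284.0/13.998 = 163.166 W = 0.2188 hp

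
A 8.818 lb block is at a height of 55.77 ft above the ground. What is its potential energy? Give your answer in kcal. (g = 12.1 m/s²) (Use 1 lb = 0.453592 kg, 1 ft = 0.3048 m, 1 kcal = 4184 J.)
Convert to SI: m = 3.99977 kg, h = 16.9987 m
PE = mgh = (3.99977)(12.1)(16.9987) = 822.69 J = 0.1966 kcal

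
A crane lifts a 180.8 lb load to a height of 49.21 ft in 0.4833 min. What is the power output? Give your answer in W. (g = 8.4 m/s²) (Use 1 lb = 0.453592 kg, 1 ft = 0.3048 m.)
Convert to SI: m = 82.0094 kg, h = 14.9992 m, t = 28.998 s
P = mgh/t = (82.0094)(8.4)(14.9992)/28.998 = 356.3 W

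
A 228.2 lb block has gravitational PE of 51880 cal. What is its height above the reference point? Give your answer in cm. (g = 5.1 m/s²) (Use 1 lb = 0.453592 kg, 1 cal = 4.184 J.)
Convert to SI: m = 103.51 kg, PE = 217066 J
h = PE/(mg) = 217066/(103.51·5.1) = 411.188 m = 41120 cm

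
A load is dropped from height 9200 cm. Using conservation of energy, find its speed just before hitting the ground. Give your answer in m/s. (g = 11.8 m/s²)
Convert to SI: h = 92.0 m
mgh = ½mv² ⇒ v = √(2gh) = √(2·11.8·92.0) = 46.6 m/s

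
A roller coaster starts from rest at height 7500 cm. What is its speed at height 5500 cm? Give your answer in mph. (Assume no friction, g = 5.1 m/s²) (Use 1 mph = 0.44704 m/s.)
Convert to SI: h₁−h₂ = 20.0 m
mgh₁ = mgh₂ + ½mv² ⇒ v = √(2g(h₁−h₂)) = √(2·5.1·20.0) = 14.2829 m/s = 31.95 mph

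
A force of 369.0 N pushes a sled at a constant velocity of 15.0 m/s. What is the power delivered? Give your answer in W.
P = Fv = (369.0)(15.0) = 5535 W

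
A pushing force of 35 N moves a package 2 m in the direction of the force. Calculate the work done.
W = F·d = (35)(2) = 70.0 J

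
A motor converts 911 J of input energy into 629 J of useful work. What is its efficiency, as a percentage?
η = W_out/W_in = 629/911 = 69.05%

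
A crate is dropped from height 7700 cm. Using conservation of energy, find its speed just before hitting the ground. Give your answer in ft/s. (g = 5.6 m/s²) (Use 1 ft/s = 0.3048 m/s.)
Convert to SI: h = 77.0 m
mgh = ½mv² ⇒ v = √(2gh) = √(2·5.6·77.0) = 29.3666 m/s = 96.35 ft/s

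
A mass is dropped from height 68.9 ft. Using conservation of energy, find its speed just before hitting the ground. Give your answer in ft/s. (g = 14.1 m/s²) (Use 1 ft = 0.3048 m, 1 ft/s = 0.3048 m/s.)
Convert to SI: h = 21.0007 m
mgh = ½mv² ⇒ v = √(2gh) = √(2·14.1·21.0007) = 24.3356 m/s = 79.84 ft/s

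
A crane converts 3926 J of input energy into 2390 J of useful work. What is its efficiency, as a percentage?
η = W_out/W_in = 2390/3926 = 60.88%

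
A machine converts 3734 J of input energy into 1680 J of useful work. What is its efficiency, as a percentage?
η = W_out/W_in = 1680/3734 = 44.99%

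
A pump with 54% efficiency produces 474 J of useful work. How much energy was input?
W_in = W_out/η = 474/0.54 = 877.8 J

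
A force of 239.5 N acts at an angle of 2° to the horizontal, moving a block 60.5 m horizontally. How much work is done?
W = F·d·cosθ = (239.5)(60.5)cos(2°) = 14480 J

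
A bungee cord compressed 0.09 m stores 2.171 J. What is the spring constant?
k = 2·PE/x² = 2·2.171/(0.09)² = 536.0 N/m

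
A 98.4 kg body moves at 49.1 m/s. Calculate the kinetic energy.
KE = ½mv² = ½(98.4)(49.1)² = 118600 J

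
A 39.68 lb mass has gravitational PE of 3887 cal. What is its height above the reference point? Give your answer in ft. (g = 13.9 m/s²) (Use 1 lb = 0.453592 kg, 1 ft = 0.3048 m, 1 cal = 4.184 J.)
Convert to SI: m = 17.9985 kg, PE = 16263.2 J
h = PE/(mg) = 16263.2/(17.9985·13.9) = 65.0061 m = 213.3 ft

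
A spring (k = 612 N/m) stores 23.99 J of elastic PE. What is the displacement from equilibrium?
x = √(2·PE/k) = √(2·23.99/612) = 0.28 m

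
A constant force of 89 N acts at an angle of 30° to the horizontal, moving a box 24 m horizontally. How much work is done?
W = F·d·cosθ = (89)(24)cos(30°) = 1850 J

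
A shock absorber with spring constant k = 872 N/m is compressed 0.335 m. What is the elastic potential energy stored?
PE = ½kx² = ½(872)(0.335)² = 48.93 J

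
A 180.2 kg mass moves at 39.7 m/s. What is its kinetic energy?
KE = ½mv² = ½(180.2)(39.7)² = 142000 J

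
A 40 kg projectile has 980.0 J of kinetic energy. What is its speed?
v = √(2·KE/m) = √(2·980.0/40) = 7.0 m/s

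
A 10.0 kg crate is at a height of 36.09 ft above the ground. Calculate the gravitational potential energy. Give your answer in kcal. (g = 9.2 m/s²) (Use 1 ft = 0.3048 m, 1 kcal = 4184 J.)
Convert to SI: m = 10.0 kg, h = 11.0002 m
PE = mgh = (10.0)(9.2)(11.0002) = 1012.02 J = 0.2419 kcal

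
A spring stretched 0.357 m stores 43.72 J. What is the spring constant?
k = 2·PE/x² = 2·43.72/(0.357)² = 686.1 N/m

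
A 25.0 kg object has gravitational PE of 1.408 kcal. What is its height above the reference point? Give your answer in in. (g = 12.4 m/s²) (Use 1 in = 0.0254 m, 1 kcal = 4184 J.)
Convert to SI: m = 25.0 kg, PE = 5891.07 J
h = PE/(mg) = 5891.07/(25.0·12.4) = 19.0035 m = 748.2 in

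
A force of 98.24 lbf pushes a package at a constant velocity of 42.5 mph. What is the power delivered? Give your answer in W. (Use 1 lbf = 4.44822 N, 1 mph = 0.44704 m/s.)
Convert to SI: F = 436.993 N, v = 18.9992 m/s
P = Fv = (436.993)(18.9992) = 8303 W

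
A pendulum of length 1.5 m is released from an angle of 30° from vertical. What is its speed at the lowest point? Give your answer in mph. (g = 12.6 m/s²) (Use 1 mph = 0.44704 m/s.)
h = L(1 − cosθ) = 1.5(1 − cos30°) = 0.200962 m
v = √(2gh) = √(2·12.6·0.200962) = 2.25039 m/s = 5.034 mph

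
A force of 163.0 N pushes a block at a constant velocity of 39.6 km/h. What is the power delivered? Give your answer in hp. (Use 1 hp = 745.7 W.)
Convert to SI: F = 163.0 N, v = 11.0 m/s
P = Fv = (163.0)(11.0) = 1793.0 W = 2.404 hp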